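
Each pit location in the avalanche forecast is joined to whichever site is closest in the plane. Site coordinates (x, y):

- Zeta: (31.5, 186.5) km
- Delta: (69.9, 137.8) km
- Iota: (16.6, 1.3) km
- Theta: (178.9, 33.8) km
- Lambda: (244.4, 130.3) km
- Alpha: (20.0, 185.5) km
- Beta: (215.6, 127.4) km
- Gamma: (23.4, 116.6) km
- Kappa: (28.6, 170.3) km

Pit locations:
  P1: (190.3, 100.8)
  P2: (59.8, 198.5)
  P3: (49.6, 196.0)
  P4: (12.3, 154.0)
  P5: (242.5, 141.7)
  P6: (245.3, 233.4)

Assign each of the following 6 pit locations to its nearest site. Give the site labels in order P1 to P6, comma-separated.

Beta, Zeta, Zeta, Kappa, Lambda, Lambda

P1 → Beta (d²=1347.65)
P2 → Zeta (d²=944.89)
P3 → Zeta (d²=417.86)
P4 → Kappa (d²=531.38)
P5 → Lambda (d²=133.57)
P6 → Lambda (d²=10630.42)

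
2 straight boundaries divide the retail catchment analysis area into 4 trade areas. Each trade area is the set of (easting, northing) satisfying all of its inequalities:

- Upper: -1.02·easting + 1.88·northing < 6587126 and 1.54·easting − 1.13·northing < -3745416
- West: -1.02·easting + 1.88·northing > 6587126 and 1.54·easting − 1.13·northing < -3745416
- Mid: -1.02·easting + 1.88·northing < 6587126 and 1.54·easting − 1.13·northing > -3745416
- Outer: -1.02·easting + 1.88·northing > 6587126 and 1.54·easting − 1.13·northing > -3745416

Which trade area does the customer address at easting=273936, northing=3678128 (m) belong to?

Outer

-1.02·273936 + 1.88·3678128 = 6635465.920, which is > 6587126
1.54·273936 − 1.13·3678128 = -3734423.200, which is > -3745416
This sign pattern matches Outer.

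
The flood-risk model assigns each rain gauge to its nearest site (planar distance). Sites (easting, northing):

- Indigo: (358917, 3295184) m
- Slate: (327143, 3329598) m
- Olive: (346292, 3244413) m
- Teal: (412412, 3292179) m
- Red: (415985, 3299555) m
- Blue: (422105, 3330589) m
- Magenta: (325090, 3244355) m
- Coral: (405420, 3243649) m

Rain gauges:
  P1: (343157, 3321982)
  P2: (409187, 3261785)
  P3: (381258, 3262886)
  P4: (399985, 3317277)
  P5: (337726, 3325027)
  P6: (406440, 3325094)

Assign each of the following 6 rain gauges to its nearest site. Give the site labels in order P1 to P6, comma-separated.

Slate, Coral, Coral, Red, Slate, Blue

P1 → Slate (d²=314451652.00)
P2 → Coral (d²=343104785.00)
P3 → Coral (d²=953864413.00)
P4 → Red (d²=570069284.00)
P5 → Slate (d²=132893930.00)
P6 → Blue (d²=275587250.00)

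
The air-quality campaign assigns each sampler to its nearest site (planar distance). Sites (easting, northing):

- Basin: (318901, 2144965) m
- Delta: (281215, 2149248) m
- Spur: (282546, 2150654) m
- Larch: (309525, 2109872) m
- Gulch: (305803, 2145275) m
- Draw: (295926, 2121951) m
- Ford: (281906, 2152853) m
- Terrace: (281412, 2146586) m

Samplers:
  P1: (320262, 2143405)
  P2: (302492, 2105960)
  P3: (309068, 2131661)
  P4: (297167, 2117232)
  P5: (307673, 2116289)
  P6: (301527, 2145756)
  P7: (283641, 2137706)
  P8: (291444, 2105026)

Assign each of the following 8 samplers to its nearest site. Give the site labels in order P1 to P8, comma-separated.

P1 → Basin (d²=4285921.00)
P2 → Larch (d²=64766833.00)
P3 → Gulch (d²=196001221.00)
P4 → Draw (d²=23809042.00)
P5 → Larch (d²=44607793.00)
P6 → Gulch (d²=18515537.00)
P7 → Terrace (d²=83822841.00)
P8 → Draw (d²=306543949.00)

Basin, Larch, Gulch, Draw, Larch, Gulch, Terrace, Draw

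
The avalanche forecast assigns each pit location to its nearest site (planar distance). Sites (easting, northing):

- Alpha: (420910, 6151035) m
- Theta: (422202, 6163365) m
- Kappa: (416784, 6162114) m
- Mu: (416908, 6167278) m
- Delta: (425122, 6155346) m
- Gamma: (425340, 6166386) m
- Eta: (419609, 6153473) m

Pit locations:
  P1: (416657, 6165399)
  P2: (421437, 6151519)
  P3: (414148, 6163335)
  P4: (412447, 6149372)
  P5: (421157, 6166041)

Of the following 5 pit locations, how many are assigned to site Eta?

P1 → Mu
P2 → Alpha
P3 → Kappa
P4 → Eta
P5 → Theta
1 of the 5 goes to Eta.

1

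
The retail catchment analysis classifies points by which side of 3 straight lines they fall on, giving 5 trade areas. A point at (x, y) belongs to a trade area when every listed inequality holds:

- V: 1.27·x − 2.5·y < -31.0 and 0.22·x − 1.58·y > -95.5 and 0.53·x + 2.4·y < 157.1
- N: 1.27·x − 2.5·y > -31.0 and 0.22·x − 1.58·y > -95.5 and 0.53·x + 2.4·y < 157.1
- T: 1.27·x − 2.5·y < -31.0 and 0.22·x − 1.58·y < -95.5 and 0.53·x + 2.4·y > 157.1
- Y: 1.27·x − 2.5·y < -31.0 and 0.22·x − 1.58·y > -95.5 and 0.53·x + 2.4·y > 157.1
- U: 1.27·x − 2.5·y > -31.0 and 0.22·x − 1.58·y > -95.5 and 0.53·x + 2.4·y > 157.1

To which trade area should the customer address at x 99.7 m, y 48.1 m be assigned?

1.27·99.7 − 2.5·48.1 = 6.369, which is > -31.0
0.22·99.7 − 1.58·48.1 = -54.064, which is > -95.5
0.53·99.7 + 2.4·48.1 = 168.281, which is > 157.1
This sign pattern matches U.

U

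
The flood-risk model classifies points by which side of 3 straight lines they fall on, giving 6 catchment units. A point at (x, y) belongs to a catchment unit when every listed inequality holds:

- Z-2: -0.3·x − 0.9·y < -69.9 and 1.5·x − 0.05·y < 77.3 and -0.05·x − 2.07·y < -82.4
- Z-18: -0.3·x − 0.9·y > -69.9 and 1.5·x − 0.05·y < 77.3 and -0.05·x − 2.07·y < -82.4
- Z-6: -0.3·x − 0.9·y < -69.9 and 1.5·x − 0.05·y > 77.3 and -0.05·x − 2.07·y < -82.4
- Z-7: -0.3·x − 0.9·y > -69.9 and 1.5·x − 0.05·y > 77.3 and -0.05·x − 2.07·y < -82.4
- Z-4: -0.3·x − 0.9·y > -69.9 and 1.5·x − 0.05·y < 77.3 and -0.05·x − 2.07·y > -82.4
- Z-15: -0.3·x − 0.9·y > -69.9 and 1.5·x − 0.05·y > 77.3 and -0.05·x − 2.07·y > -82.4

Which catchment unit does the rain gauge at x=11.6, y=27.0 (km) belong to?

-0.3·11.6 − 0.9·27.0 = -27.780, which is > -69.9
1.5·11.6 − 0.05·27.0 = 16.050, which is < 77.3
-0.05·11.6 − 2.07·27.0 = -56.470, which is > -82.4
This sign pattern matches Z-4.

Z-4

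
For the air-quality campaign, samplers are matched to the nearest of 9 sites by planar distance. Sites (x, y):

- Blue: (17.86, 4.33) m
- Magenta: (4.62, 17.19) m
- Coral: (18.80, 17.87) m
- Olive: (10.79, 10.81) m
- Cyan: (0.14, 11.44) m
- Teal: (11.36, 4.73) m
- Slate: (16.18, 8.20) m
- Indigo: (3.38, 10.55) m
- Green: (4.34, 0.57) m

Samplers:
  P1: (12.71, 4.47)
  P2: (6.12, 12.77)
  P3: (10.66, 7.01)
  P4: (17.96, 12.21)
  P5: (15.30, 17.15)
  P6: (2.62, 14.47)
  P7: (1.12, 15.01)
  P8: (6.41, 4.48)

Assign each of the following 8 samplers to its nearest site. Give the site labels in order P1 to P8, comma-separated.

Teal, Indigo, Teal, Slate, Coral, Magenta, Cyan, Green

P1 → Teal (d²=1.89)
P2 → Indigo (d²=12.44)
P3 → Teal (d²=5.69)
P4 → Slate (d²=19.25)
P5 → Coral (d²=12.77)
P6 → Magenta (d²=11.40)
P7 → Cyan (d²=13.71)
P8 → Green (d²=19.57)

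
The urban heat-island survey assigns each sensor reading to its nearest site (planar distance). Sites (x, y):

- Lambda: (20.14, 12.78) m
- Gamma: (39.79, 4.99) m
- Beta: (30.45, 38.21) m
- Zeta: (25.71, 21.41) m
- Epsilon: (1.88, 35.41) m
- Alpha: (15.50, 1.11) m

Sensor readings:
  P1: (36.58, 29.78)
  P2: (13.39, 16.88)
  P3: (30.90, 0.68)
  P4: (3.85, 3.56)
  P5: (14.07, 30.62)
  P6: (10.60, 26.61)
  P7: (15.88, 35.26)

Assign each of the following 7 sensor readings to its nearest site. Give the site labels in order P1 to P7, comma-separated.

P1 → Beta (d²=108.64)
P2 → Lambda (d²=62.37)
P3 → Gamma (d²=97.61)
P4 → Alpha (d²=141.72)
P5 → Epsilon (d²=171.54)
P6 → Epsilon (d²=153.48)
P7 → Epsilon (d²=196.02)

Beta, Lambda, Gamma, Alpha, Epsilon, Epsilon, Epsilon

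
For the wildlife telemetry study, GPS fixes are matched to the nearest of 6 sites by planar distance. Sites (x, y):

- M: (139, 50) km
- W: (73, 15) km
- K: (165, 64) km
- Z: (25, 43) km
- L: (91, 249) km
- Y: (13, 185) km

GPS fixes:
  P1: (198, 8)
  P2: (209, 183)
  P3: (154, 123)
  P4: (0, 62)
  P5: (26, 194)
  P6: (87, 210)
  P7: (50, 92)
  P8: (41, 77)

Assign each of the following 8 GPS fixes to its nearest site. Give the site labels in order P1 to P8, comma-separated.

K, K, K, Z, Y, L, Z, Z

P1 → K (d²=4225.00)
P2 → K (d²=16097.00)
P3 → K (d²=3602.00)
P4 → Z (d²=986.00)
P5 → Y (d²=250.00)
P6 → L (d²=1537.00)
P7 → Z (d²=3026.00)
P8 → Z (d²=1412.00)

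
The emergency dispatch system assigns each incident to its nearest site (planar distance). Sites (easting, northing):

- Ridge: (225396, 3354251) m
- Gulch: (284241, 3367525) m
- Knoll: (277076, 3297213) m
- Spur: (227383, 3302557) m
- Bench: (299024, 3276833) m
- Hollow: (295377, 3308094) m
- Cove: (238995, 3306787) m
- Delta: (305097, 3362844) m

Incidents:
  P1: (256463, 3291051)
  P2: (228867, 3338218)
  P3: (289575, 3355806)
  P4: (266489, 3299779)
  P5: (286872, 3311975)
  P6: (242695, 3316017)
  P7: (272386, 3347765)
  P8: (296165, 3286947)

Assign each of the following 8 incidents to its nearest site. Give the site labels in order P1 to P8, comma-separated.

Knoll, Ridge, Gulch, Knoll, Hollow, Cove, Gulch, Bench

P1 → Knoll (d²=462866013.00)
P2 → Ridge (d²=269104930.00)
P3 → Gulch (d²=165786517.00)
P4 → Knoll (d²=118668925.00)
P5 → Hollow (d²=87397186.00)
P6 → Cove (d²=98882900.00)
P7 → Gulch (d²=530998625.00)
P8 → Bench (d²=110466877.00)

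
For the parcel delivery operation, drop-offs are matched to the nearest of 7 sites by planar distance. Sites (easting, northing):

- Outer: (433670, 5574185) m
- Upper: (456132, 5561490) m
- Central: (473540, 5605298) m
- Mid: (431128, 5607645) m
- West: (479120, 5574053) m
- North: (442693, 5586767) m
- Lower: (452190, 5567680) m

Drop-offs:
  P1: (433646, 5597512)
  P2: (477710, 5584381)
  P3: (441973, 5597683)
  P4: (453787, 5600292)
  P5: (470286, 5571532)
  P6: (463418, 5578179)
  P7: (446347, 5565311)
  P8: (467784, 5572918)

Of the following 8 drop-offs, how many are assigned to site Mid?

1

P1 → Mid
P2 → West
P3 → North
P4 → North
P5 → West
P6 → Lower
P7 → Lower
P8 → West
1 of the 8 goes to Mid.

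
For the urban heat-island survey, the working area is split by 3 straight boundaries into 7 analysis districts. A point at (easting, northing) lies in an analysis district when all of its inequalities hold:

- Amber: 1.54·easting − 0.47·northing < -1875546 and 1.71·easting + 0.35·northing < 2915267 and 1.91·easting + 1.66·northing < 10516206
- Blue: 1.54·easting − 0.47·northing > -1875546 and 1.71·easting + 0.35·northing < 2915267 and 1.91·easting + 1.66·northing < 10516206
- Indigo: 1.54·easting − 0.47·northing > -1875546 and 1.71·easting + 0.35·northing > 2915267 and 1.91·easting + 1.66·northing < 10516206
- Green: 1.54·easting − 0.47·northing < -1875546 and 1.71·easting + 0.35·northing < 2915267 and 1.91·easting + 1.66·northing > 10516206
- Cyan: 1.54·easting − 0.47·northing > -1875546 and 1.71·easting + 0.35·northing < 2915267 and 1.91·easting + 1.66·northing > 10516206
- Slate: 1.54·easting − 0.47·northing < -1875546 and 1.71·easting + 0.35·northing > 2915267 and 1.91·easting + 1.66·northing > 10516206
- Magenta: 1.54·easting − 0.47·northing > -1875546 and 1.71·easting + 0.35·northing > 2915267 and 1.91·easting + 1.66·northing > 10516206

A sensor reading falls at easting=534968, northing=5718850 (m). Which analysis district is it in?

Indigo

1.54·534968 − 0.47·5718850 = -1864008.780, which is > -1875546
1.71·534968 + 0.35·5718850 = 2916392.780, which is > 2915267
1.91·534968 + 1.66·5718850 = 10515079.880, which is < 10516206
This sign pattern matches Indigo.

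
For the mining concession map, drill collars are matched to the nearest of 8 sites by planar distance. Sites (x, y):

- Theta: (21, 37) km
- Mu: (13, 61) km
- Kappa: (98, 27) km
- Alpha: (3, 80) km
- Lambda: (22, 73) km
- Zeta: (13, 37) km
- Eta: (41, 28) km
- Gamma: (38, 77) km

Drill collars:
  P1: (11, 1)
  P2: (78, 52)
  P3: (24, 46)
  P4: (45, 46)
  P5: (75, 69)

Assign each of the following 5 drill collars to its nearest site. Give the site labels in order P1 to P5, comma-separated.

P1 → Zeta (d²=1300.00)
P2 → Kappa (d²=1025.00)
P3 → Theta (d²=90.00)
P4 → Eta (d²=340.00)
P5 → Gamma (d²=1433.00)

Zeta, Kappa, Theta, Eta, Gamma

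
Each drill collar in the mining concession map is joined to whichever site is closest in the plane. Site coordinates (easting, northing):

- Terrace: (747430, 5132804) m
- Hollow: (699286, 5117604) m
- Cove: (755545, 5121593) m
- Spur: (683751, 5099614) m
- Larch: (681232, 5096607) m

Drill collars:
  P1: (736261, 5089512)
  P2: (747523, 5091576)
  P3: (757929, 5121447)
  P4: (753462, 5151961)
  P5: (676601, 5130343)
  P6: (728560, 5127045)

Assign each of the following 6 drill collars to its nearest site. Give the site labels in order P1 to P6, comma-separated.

Cove, Cove, Cove, Terrace, Hollow, Terrace

P1 → Cove (d²=1401063217.00)
P2 → Cove (d²=965372773.00)
P3 → Cove (d²=5704772.00)
P4 → Terrace (d²=403375673.00)
P5 → Hollow (d²=676891346.00)
P6 → Terrace (d²=389242981.00)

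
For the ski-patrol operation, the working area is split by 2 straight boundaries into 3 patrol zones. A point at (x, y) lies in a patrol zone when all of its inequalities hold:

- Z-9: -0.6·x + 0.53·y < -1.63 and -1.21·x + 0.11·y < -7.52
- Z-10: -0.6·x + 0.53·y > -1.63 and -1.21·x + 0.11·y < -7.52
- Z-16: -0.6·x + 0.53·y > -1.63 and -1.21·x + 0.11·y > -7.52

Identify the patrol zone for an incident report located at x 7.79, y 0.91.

Z-9

-0.6·7.79 + 0.53·0.91 = -4.192, which is < -1.63
-1.21·7.79 + 0.11·0.91 = -9.326, which is < -7.52
This sign pattern matches Z-9.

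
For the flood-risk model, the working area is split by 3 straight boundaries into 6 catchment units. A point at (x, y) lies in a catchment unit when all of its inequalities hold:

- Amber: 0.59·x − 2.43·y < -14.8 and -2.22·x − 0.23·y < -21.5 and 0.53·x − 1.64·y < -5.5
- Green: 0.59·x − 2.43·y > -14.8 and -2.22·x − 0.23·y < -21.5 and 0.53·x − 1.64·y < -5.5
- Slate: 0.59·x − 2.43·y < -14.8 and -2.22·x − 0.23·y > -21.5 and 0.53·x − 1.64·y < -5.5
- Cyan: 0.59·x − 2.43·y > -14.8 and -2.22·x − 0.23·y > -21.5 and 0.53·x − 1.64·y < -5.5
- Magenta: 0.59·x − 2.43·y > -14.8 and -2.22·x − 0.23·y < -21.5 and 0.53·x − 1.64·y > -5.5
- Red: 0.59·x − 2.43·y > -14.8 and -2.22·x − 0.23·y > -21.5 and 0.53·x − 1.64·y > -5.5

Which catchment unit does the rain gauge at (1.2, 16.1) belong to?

Slate

0.59·1.2 − 2.43·16.1 = -38.415, which is < -14.8
-2.22·1.2 − 0.23·16.1 = -6.367, which is > -21.5
0.53·1.2 − 1.64·16.1 = -25.768, which is < -5.5
This sign pattern matches Slate.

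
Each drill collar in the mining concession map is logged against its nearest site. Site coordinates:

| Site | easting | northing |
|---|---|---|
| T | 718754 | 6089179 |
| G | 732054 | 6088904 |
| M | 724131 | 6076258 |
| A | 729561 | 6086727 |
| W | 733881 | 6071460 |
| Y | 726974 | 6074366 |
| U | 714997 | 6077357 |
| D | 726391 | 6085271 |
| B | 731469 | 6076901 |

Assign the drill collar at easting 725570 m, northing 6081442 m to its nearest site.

D

Squared distances to each site:
T: 106319025.000; G: 97723700.000; M: 28944577.000; A: 43859306.000; W: 168713045.000; Y: 52040992.000; U: 128475554.000; D: 15335282.000; B: 55418882.000.
Minimum at D.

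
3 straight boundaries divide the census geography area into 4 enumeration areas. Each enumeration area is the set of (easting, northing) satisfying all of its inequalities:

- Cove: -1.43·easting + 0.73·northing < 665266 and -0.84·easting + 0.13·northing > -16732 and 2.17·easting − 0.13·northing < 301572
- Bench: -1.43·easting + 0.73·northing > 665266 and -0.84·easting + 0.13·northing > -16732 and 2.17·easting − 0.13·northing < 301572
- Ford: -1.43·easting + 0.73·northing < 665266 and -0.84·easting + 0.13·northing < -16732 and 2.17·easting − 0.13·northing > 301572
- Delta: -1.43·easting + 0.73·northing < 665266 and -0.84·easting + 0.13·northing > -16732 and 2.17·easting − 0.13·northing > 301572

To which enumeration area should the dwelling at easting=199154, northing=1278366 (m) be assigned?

-1.43·199154 + 0.73·1278366 = 648416.960, which is < 665266
-0.84·199154 + 0.13·1278366 = -1101.780, which is > -16732
2.17·199154 − 0.13·1278366 = 265976.600, which is < 301572
This sign pattern matches Cove.

Cove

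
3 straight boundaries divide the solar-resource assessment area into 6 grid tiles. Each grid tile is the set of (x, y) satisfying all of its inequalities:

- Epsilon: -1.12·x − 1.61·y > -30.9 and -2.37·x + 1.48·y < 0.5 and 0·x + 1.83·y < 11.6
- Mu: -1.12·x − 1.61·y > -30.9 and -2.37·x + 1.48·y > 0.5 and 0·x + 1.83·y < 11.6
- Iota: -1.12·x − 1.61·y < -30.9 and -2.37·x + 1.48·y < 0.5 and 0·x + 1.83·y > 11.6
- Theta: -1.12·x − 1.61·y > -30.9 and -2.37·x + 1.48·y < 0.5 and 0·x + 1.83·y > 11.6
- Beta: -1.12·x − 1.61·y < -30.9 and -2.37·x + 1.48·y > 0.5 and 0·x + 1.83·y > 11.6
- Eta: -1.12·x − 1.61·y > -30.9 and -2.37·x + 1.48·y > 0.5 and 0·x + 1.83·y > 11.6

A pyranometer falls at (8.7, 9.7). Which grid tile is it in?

-1.12·8.7 − 1.61·9.7 = -25.361, which is > -30.9
-2.37·8.7 + 1.48·9.7 = -6.263, which is < 0.5
0·8.7 + 1.83·9.7 = 17.751, which is > 11.6
This sign pattern matches Theta.

Theta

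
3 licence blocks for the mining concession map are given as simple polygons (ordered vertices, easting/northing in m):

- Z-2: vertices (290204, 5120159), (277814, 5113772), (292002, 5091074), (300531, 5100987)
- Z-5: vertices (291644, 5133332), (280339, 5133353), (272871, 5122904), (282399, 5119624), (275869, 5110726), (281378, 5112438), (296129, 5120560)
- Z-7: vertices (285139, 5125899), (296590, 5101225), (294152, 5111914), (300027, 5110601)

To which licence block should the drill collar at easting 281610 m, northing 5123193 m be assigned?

Cast a ray rightward from (281610, 5123193). For each polygon, the edges (by vertex number in listed order) whose endpoints lie on opposite sides of northing = 5123193, where each meets that height, and whether that is right or left of the point:
Z-2: no edge straddles that height → 0 crossings.
Z-5: 2–3 at easting≈273077.6 (left), 7–1 at easting≈295204.4 (right) → 1 crossing.
Z-7: 1–2 at easting≈286394.8 (right), 4–1 at easting≈287772.5 (right) → 2 crossings.
Only Z-5 has an odd count, so the point is inside Z-5.

Z-5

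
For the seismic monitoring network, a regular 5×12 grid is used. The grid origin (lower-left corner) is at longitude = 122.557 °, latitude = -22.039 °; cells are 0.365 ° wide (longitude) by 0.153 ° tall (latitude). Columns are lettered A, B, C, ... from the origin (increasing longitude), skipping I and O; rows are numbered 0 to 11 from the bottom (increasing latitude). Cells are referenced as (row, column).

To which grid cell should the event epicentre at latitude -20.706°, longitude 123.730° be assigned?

(8, D)

Column index: ⌊(123.730 − 122.557) / 0.365⌋ = ⌊3.214⌋ = 3 → column D
Row offset from origin: ⌊(-20.706 − -22.039) / 0.153⌋ = ⌊8.712⌋ = 8 → row 8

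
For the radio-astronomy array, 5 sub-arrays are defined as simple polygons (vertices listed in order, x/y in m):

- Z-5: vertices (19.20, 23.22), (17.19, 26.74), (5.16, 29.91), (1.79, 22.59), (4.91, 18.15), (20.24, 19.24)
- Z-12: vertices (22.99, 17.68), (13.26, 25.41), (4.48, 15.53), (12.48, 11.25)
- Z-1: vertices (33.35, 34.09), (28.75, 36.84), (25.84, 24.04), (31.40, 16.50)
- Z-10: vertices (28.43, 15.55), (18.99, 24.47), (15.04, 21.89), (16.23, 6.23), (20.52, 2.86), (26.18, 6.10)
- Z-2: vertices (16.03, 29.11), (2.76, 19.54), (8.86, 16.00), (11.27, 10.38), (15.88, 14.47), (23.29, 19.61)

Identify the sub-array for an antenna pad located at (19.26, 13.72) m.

Cast a ray rightward from (19.26, 13.72). For each polygon, the edges (by vertex number in listed order) whose endpoints lie on opposite sides of y = 13.72, where each meets that height, and whether that is right or left of the point:
Z-5: no edge straddles that height → 0 crossings.
Z-12: 3–4 at x≈7.863 (left), 4–1 at x≈16.517 (left) → 0 crossings.
Z-1: no edge straddles that height → 0 crossings.
Z-10: 3–4 at x≈15.661 (left), 6–1 at x≈27.994 (right) → 1 crossing.
Z-2: 3–4 at x≈9.838 (left), 4–5 at x≈15.035 (left) → 0 crossings.
Only Z-10 has an odd count, so the point is inside Z-10.

Z-10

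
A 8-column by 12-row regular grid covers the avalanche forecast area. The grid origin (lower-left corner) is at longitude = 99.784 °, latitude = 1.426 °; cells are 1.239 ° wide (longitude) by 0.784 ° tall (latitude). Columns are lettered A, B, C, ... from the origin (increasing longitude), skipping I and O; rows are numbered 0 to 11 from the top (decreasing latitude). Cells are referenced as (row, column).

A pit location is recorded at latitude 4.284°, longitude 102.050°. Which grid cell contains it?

(8, B)

Column index: ⌊(102.050 − 99.784) / 1.239⌋ = ⌊1.829⌋ = 1 → column B
Row offset from origin: ⌊(4.284 − 1.426) / 0.784⌋ = ⌊3.645⌋ = 3 → row 8 (counted from top)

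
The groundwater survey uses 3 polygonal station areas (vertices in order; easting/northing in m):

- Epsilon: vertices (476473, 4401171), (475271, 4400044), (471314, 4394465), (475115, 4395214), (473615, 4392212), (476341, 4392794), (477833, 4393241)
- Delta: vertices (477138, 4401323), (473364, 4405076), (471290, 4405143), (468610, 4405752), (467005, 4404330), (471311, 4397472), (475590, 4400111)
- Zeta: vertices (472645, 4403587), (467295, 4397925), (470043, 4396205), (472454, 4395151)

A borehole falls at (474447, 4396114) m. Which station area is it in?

Cast a ray rightward from (474447, 4396114). For each polygon, the edges (by vertex number in listed order) whose endpoints lie on opposite sides of northing = 4396114, where each meets that height, and whether that is right or left of the point:
Epsilon: 2–3 at easting≈472483.6 (left), 7–1 at easting≈477340.3 (right) → 1 crossing.
Delta: no edge straddles that height → 0 crossings.
Zeta: 3–4 at easting≈470251.2 (left), 4–1 at easting≈472475.8 (left) → 0 crossings.
Only Epsilon has an odd count, so the point is inside Epsilon.

Epsilon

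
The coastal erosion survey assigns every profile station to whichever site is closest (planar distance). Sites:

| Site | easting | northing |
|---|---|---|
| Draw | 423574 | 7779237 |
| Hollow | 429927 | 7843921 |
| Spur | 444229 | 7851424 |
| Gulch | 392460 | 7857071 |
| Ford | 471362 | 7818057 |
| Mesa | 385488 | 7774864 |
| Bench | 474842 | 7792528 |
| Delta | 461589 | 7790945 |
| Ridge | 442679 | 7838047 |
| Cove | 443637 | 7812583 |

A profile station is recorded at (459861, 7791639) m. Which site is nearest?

Squared distances to each site:
Draw: 1470555973.000; Hollow: 3629451880.000; Spur: 3818605649.000; Gulch: 8824241425.000; Ford: 830183725.000; Mesa: 5812743754.000; Bench: 225220682.000; Delta: 3467620.000; Ridge: 2448923588.000; Cove: 701869312.000.
Minimum at Delta.

Delta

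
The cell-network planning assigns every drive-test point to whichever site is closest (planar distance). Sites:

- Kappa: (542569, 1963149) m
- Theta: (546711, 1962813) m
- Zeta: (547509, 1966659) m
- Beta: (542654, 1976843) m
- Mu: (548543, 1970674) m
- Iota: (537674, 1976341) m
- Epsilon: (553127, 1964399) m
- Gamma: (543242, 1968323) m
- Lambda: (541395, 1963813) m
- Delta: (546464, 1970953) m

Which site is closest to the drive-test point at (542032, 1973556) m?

Beta

Squared distances to each site:
Kappa: 108594018.000; Theta: 137305090.000; Zeta: 77566138.000; Beta: 11191253.000; Mu: 50699045.000; Iota: 26748389.000; Epsilon: 206949674.000; Gamma: 28848389.000; Lambda: 95331818.000; Delta: 26418233.000.
Minimum at Beta.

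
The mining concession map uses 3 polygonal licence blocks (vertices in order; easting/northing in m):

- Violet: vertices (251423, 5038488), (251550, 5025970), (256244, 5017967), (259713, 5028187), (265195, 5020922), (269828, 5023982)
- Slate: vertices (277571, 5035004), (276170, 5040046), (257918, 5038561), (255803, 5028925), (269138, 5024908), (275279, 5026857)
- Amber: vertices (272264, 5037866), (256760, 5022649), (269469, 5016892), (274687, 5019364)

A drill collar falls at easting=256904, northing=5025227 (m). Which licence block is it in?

Cast a ray rightward from (256904, 5025227). For each polygon, the edges (by vertex number in listed order) whose endpoints lie on opposite sides of northing = 5025227, where each meets that height, and whether that is right or left of the point:
Violet: 2–3 at easting≈251985.8 (left), 3–4 at easting≈258708.3 (right), 4–5 at easting≈261946.5 (right), 6–1 at easting≈268248.4 (right) → 3 crossings.
Slate: 4–5 at easting≈268079.0 (right), 5–6 at easting≈270143.1 (right) → 2 crossings.
Amber: 1–2 at easting≈259386.6 (right), 4–1 at easting≈273919.2 (right) → 2 crossings.
Only Violet has an odd count, so the point is inside Violet.

Violet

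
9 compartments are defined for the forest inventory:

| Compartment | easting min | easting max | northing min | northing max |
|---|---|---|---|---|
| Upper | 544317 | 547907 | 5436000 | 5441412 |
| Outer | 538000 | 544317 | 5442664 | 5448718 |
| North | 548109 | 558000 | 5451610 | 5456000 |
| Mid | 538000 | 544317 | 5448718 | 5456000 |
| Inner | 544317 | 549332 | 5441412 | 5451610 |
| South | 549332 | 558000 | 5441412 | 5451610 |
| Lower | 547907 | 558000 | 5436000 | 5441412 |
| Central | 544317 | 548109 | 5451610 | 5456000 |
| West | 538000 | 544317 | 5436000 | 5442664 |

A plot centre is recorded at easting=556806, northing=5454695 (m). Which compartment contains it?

The point has easting = 556806 and northing = 5454695.
Only North satisfies 548109 ≤ easting ≤ 558000 and 5451610 ≤ northing ≤ 5456000.

North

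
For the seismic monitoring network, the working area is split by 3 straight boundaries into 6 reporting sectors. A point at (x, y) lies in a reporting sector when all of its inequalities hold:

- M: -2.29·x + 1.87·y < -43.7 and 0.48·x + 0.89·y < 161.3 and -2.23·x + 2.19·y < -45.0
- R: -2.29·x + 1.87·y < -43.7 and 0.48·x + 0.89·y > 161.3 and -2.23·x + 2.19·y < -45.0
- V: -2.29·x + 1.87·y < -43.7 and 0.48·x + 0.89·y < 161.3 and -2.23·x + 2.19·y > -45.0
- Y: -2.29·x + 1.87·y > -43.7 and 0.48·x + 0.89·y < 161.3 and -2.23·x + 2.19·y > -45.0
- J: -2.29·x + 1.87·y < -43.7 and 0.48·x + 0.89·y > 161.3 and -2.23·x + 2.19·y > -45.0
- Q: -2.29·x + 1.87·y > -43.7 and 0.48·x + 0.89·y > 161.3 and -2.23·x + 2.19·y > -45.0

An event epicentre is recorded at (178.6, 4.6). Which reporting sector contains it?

-2.29·178.6 + 1.87·4.6 = -400.392, which is < -43.7
0.48·178.6 + 0.89·4.6 = 89.822, which is < 161.3
-2.23·178.6 + 2.19·4.6 = -388.204, which is < -45.0
This sign pattern matches M.

M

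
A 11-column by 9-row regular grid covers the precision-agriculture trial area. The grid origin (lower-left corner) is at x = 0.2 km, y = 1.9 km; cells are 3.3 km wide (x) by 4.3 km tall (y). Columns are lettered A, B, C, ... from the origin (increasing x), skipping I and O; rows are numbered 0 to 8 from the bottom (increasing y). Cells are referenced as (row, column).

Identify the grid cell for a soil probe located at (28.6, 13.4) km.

(2, J)

Column index: ⌊(28.6 − 0.2) / 3.3⌋ = ⌊8.606⌋ = 8 → column J
Row offset from origin: ⌊(13.4 − 1.9) / 4.3⌋ = ⌊2.674⌋ = 2 → row 2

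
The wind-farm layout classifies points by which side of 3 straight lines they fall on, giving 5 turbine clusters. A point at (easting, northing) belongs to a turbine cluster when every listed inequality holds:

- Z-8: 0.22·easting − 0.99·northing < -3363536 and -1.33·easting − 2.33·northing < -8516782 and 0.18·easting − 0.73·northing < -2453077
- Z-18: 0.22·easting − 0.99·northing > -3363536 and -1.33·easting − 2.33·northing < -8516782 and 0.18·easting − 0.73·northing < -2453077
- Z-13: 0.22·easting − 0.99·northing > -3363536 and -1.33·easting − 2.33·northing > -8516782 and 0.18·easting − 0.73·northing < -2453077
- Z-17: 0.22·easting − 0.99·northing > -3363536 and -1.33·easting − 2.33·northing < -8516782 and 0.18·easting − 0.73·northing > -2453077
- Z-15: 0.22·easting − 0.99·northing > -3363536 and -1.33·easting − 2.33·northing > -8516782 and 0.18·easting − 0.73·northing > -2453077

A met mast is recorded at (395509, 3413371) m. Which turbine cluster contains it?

Z-15

0.22·395509 − 0.99·3413371 = -3292225.310, which is > -3363536
-1.33·395509 − 2.33·3413371 = -8479181.400, which is > -8516782
0.18·395509 − 0.73·3413371 = -2420569.210, which is > -2453077
This sign pattern matches Z-15.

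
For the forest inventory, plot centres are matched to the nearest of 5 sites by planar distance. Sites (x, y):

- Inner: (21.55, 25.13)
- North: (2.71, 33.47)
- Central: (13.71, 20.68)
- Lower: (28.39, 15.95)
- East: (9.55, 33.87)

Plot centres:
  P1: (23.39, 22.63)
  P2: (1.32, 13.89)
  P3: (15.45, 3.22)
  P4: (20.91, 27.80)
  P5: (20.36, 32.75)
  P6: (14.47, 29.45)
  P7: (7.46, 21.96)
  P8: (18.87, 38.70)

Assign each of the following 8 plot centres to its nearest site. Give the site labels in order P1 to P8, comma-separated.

P1 → Inner (d²=9.64)
P2 → Central (d²=199.62)
P3 → Central (d²=307.88)
P4 → Inner (d²=7.54)
P5 → Inner (d²=59.48)
P6 → East (d²=43.74)
P7 → Central (d²=40.70)
P8 → East (d²=110.19)

Inner, Central, Central, Inner, Inner, East, Central, East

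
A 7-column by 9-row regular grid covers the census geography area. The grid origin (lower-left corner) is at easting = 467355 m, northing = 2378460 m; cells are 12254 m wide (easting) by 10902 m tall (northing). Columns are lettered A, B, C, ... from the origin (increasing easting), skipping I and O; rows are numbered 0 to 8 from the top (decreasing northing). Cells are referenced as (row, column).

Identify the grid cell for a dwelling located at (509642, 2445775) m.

(2, D)

Column index: ⌊(509642 − 467355) / 12254⌋ = ⌊3.451⌋ = 3 → column D
Row offset from origin: ⌊(2445775 − 2378460) / 10902⌋ = ⌊6.175⌋ = 6 → row 2 (counted from top)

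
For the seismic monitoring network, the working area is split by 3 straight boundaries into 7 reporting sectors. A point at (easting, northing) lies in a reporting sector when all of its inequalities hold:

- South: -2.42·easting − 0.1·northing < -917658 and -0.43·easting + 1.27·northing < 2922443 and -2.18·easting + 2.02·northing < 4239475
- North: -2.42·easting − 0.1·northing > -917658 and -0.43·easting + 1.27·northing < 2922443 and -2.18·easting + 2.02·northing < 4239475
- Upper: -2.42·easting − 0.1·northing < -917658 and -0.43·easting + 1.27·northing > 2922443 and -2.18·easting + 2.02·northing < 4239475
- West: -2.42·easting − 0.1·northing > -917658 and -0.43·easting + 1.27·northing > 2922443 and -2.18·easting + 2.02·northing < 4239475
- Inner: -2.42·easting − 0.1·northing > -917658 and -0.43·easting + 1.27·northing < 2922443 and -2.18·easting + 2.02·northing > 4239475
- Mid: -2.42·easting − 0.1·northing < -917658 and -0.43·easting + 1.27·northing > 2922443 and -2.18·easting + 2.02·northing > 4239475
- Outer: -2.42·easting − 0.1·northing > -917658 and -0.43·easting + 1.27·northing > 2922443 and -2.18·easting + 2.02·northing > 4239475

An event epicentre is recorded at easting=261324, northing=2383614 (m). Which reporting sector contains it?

-2.42·261324 − 0.1·2383614 = -870765.480, which is > -917658
-0.43·261324 + 1.27·2383614 = 2914820.460, which is < 2922443
-2.18·261324 + 2.02·2383614 = 4245213.960, which is > 4239475
This sign pattern matches Inner.

Inner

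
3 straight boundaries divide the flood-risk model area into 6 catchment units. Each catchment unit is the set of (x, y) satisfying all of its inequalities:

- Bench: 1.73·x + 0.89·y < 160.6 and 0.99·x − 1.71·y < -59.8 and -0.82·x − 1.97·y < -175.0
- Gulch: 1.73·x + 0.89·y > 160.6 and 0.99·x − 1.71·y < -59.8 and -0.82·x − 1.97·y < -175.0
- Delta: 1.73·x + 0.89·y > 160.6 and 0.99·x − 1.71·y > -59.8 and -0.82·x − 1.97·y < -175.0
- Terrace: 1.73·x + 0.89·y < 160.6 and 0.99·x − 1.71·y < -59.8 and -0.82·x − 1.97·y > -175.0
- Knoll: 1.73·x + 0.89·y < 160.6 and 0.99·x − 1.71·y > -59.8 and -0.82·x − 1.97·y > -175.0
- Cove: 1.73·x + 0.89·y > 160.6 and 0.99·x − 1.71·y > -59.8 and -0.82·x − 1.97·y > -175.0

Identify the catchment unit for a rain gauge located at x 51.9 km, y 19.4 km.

Knoll

1.73·51.9 + 0.89·19.4 = 107.053, which is < 160.6
0.99·51.9 − 1.71·19.4 = 18.207, which is > -59.8
-0.82·51.9 − 1.97·19.4 = -80.776, which is > -175.0
This sign pattern matches Knoll.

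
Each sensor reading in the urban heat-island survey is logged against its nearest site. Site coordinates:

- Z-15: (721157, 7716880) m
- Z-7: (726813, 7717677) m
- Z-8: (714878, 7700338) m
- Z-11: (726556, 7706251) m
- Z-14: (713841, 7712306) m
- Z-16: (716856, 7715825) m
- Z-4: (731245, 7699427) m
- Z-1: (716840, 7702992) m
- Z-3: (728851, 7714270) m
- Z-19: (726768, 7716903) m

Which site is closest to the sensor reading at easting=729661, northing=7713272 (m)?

Z-3

Squared distances to each site:
Z-15: 85335680.000; Z-7: 27515129.000; Z-8: 385825445.000; Z-11: 58935466.000; Z-14: 251205556.000; Z-16: 170485834.000; Z-4: 194193081.000; Z-1: 270056441.000; Z-3: 1652104.000; Z-19: 21553610.000.
Minimum at Z-3.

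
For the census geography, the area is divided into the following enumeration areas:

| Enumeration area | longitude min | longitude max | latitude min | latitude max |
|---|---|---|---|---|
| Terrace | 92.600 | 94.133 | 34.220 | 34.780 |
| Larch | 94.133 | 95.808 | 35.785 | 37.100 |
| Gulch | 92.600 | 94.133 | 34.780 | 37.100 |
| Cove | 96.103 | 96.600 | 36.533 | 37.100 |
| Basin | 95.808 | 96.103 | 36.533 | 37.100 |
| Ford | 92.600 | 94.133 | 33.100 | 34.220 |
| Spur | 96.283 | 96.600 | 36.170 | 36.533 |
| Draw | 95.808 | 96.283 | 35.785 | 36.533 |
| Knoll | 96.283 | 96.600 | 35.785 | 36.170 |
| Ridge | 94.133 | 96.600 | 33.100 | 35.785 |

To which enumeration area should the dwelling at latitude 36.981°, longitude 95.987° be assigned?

The point has longitude = 95.987 and latitude = 36.981.
Only Basin satisfies 95.808 ≤ longitude ≤ 96.103 and 36.533 ≤ latitude ≤ 37.100.

Basin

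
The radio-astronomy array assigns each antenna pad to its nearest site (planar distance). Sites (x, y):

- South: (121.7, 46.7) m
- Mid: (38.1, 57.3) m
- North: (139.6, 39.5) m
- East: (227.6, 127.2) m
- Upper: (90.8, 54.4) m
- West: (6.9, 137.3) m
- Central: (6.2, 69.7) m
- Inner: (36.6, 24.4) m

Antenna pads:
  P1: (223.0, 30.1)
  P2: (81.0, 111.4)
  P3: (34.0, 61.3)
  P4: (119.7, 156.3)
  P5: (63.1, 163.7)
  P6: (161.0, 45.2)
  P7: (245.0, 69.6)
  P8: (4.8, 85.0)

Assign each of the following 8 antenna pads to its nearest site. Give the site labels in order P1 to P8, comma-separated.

North, Upper, Mid, Upper, West, North, East, Central

P1 → North (d²=7043.92)
P2 → Upper (d²=3345.04)
P3 → Mid (d²=32.81)
P4 → Upper (d²=11218.82)
P5 → West (d²=3855.40)
P6 → North (d²=490.45)
P7 → East (d²=3620.52)
P8 → Central (d²=236.05)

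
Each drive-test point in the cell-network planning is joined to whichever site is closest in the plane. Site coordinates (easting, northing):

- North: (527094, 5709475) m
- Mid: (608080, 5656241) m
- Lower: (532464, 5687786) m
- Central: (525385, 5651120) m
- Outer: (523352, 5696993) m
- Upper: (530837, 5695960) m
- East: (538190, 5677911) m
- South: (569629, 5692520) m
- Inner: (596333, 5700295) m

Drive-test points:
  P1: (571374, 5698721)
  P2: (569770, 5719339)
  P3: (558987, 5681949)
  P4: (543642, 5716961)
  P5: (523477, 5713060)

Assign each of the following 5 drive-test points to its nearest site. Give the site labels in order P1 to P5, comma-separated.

South, South, South, North, North

P1 → South (d²=41497426.00)
P2 → South (d²=719278642.00)
P3 → South (d²=224998205.00)
P4 → North (d²=329876500.00)
P5 → North (d²=25934914.00)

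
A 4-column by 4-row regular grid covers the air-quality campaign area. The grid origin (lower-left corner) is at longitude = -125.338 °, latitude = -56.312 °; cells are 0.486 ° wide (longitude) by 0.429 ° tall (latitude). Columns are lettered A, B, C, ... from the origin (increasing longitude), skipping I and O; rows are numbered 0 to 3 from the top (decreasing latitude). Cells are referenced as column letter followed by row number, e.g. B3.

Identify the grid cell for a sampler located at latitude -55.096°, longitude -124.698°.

B1

Column index: ⌊(-124.698 − -125.338) / 0.486⌋ = ⌊1.317⌋ = 1 → column B
Row offset from origin: ⌊(-55.096 − -56.312) / 0.429⌋ = ⌊2.834⌋ = 2 → row 1 (counted from top)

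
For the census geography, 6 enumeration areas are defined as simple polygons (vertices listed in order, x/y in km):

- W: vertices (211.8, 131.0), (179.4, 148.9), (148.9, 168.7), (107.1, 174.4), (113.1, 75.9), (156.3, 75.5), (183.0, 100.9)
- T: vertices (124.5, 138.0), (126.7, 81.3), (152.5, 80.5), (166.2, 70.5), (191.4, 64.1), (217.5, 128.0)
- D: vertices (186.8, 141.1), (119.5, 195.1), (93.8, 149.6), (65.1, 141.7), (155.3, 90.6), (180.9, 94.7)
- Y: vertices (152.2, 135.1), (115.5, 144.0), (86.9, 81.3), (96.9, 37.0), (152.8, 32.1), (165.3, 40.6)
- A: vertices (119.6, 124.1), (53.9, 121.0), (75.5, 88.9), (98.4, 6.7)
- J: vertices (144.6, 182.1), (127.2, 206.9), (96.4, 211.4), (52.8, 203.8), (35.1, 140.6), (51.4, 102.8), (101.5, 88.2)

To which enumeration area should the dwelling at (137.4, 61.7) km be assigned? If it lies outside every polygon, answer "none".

Cast a ray rightward from (137.4, 61.7). For each polygon, the edges (by vertex number in listed order) whose endpoints lie on opposite sides of y = 61.7, where each meets that height, and whether that is right or left of the point:
W: no edge straddles that height → 0 crossings.
T: no edge straddles that height → 0 crossings.
D: no edge straddles that height → 0 crossings.
Y: 3–4 at x≈91.32 (left), 6–1 at x≈162.38 (right) → 1 crossing.
A: 3–4 at x≈83.08 (left), 4–1 at x≈108.33 (left) → 0 crossings.
J: no edge straddles that height → 0 crossings.
Only Y has an odd count, so the point is inside Y.

Y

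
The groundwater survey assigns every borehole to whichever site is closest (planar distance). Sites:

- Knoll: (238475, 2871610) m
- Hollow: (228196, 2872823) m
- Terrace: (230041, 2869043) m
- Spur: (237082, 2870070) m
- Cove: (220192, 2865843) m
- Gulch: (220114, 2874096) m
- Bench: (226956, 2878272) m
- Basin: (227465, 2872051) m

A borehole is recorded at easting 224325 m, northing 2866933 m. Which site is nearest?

Squared distances to each site:
Knoll: 222096829.000; Hollow: 49676741.000; Terrace: 37124756.000; Spur: 172581818.000; Cove: 18269789.000; Gulch: 69041090.000; Bench: 135495082.000; Basin: 36053524.000.
Minimum at Cove.

Cove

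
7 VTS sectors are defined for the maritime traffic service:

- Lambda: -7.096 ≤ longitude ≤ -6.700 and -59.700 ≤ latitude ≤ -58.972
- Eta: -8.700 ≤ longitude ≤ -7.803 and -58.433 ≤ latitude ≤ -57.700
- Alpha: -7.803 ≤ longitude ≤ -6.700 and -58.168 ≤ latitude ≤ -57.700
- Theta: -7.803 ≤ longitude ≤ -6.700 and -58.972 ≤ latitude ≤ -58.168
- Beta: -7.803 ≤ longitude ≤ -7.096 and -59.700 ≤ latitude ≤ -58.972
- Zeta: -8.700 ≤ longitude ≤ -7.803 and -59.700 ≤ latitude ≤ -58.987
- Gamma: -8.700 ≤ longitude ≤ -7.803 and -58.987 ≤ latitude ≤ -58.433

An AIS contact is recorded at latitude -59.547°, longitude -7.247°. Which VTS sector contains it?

Beta

The point has longitude = -7.247 and latitude = -59.547.
Only Beta satisfies -7.803 ≤ longitude ≤ -7.096 and -59.700 ≤ latitude ≤ -58.972.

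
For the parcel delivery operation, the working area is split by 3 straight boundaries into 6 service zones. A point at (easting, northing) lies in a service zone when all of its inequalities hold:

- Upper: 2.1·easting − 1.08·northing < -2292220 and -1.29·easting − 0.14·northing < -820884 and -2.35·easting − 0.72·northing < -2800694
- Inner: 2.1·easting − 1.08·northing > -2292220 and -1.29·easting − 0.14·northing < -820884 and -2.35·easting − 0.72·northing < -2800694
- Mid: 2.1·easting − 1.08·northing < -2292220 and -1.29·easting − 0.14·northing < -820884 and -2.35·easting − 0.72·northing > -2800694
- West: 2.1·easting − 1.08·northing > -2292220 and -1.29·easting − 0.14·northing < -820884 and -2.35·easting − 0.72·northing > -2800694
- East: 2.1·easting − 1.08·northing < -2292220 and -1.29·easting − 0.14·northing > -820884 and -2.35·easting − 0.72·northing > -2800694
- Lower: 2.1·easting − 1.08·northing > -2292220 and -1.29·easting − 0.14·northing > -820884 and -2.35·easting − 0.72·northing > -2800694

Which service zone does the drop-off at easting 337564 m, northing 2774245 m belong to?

West

2.1·337564 − 1.08·2774245 = -2287300.200, which is > -2292220
-1.29·337564 − 0.14·2774245 = -823851.860, which is < -820884
-2.35·337564 − 0.72·2774245 = -2790731.800, which is > -2800694
This sign pattern matches West.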